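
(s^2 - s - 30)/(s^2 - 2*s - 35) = (s - 6)/(s - 7)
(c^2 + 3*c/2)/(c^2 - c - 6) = c*(2*c + 3)/(2*(c^2 - c - 6))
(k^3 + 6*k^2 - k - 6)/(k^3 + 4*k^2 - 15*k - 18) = (k - 1)/(k - 3)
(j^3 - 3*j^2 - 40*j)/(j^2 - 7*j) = (j^2 - 3*j - 40)/(j - 7)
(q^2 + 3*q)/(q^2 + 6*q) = (q + 3)/(q + 6)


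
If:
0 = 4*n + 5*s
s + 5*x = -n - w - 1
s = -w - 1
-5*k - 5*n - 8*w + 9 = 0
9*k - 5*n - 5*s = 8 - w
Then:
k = 265/259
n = 270/259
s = -216/259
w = -43/259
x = -54/259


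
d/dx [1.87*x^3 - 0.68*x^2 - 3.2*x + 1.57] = 5.61*x^2 - 1.36*x - 3.2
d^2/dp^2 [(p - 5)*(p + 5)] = 2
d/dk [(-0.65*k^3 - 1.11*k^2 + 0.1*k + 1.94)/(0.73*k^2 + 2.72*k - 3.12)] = (-0.4745*k^4 - 3.536*k^3 + 2.9918*k^2 + 4.094*k - 5.5888)/(0.5329*k^4 + 3.9712*k^3 + 2.8432*k^2 - 16.9728*k + 9.7344)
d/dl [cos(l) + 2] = -sin(l)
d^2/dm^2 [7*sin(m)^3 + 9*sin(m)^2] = -63*sin(m)^3 - 36*sin(m)^2 + 42*sin(m) + 18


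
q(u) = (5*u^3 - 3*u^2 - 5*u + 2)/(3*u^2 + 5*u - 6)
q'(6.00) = 1.56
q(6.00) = 7.15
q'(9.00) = 1.61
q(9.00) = 11.91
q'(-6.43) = 1.15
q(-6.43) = -16.52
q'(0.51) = 2.31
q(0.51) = 0.25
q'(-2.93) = -37.42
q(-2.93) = -26.42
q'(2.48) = 1.39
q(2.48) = 1.91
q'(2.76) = 1.41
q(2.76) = 2.30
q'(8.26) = 1.60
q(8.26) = 10.73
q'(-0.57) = -0.49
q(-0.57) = -0.37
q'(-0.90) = -1.55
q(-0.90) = -0.05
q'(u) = (-6*u - 5)*(5*u^3 - 3*u^2 - 5*u + 2)/(3*u^2 + 5*u - 6)^2 + (15*u^2 - 6*u - 5)/(3*u^2 + 5*u - 6) = (15*u^4 + 50*u^3 - 90*u^2 + 24*u + 20)/(9*u^4 + 30*u^3 - 11*u^2 - 60*u + 36)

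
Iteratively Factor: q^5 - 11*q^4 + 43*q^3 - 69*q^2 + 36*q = (q - 3)*(q^4 - 8*q^3 + 19*q^2 - 12*q) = q*(q - 3)*(q^3 - 8*q^2 + 19*q - 12) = q*(q - 4)*(q - 3)*(q^2 - 4*q + 3) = q*(q - 4)*(q - 3)^2*(q - 1)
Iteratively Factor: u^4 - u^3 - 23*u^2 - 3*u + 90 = (u - 2)*(u^3 + u^2 - 21*u - 45) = (u - 2)*(u + 3)*(u^2 - 2*u - 15) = (u - 2)*(u + 3)^2*(u - 5)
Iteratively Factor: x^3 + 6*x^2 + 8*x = (x + 4)*(x^2 + 2*x) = (x + 2)*(x + 4)*(x)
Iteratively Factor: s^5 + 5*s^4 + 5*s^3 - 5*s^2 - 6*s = (s)*(s^4 + 5*s^3 + 5*s^2 - 5*s - 6) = s*(s + 1)*(s^3 + 4*s^2 + s - 6) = s*(s - 1)*(s + 1)*(s^2 + 5*s + 6) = s*(s - 1)*(s + 1)*(s + 3)*(s + 2)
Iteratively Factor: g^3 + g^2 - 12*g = (g + 4)*(g^2 - 3*g) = (g - 3)*(g + 4)*(g)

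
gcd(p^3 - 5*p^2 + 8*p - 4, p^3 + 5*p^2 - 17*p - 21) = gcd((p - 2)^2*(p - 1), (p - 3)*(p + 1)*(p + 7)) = 1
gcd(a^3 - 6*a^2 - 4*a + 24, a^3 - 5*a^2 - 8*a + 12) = a^2 - 4*a - 12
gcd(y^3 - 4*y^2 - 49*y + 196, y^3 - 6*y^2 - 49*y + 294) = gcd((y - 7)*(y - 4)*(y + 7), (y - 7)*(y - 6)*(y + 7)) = y^2 - 49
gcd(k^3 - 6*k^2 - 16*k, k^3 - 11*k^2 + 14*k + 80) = k^2 - 6*k - 16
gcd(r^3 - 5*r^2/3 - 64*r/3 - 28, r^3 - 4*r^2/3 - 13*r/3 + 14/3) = r + 2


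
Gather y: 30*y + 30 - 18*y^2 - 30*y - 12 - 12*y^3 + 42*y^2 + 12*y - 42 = -12*y^3 + 24*y^2 + 12*y - 24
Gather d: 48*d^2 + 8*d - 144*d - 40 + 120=48*d^2 - 136*d + 80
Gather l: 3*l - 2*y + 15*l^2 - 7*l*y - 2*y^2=15*l^2 + l*(3 - 7*y) - 2*y^2 - 2*y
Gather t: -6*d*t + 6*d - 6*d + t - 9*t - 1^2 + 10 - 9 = t*(-6*d - 8)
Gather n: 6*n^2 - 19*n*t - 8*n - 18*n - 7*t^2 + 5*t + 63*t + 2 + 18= 6*n^2 + n*(-19*t - 26) - 7*t^2 + 68*t + 20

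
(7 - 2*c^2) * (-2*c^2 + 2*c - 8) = 4*c^4 - 4*c^3 + 2*c^2 + 14*c - 56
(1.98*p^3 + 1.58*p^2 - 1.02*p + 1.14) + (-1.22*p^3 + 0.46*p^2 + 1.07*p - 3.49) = 0.76*p^3 + 2.04*p^2 + 0.05*p - 2.35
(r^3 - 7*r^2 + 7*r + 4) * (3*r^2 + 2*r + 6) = 3*r^5 - 19*r^4 + 13*r^3 - 16*r^2 + 50*r + 24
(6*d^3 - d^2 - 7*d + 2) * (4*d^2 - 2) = 24*d^5 - 4*d^4 - 40*d^3 + 10*d^2 + 14*d - 4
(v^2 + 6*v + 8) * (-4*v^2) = -4*v^4 - 24*v^3 - 32*v^2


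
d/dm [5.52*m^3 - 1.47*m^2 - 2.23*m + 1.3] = 16.56*m^2 - 2.94*m - 2.23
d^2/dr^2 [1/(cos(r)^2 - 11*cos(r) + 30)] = (-4*sin(r)^4 + 3*sin(r)^2 - 1485*cos(r)/4 + 33*cos(3*r)/4 + 183)/((cos(r) - 6)^3*(cos(r) - 5)^3)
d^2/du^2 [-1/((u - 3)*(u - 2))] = 2*(-(u - 3)^2 - (u - 3)*(u - 2) - (u - 2)^2)/((u - 3)^3*(u - 2)^3)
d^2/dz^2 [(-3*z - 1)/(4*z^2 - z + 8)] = 2*(-(3*z + 1)*(8*z - 1)^2 + (36*z + 1)*(4*z^2 - z + 8))/(4*z^2 - z + 8)^3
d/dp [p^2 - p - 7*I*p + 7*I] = 2*p - 1 - 7*I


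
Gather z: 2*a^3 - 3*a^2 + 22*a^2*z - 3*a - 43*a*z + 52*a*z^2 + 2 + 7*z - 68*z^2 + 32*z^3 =2*a^3 - 3*a^2 - 3*a + 32*z^3 + z^2*(52*a - 68) + z*(22*a^2 - 43*a + 7) + 2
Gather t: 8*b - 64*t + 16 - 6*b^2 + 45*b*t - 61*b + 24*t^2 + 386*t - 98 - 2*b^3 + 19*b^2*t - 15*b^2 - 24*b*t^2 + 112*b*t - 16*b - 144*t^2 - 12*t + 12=-2*b^3 - 21*b^2 - 69*b + t^2*(-24*b - 120) + t*(19*b^2 + 157*b + 310) - 70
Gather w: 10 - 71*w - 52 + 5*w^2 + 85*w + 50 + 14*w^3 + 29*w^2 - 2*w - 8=14*w^3 + 34*w^2 + 12*w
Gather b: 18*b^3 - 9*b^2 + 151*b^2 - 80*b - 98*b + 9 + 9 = 18*b^3 + 142*b^2 - 178*b + 18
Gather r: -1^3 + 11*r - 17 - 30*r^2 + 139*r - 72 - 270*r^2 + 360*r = -300*r^2 + 510*r - 90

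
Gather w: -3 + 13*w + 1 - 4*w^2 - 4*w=-4*w^2 + 9*w - 2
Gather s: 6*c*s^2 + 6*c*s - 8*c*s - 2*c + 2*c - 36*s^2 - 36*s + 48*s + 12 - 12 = s^2*(6*c - 36) + s*(12 - 2*c)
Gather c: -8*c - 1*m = -8*c - m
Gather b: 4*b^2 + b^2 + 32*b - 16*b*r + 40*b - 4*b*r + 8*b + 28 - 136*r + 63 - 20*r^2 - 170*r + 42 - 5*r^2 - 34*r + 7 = 5*b^2 + b*(80 - 20*r) - 25*r^2 - 340*r + 140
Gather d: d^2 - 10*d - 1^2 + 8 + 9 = d^2 - 10*d + 16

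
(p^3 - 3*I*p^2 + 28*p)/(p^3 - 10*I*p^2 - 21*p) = (p + 4*I)/(p - 3*I)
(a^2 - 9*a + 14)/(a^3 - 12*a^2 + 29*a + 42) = (a - 2)/(a^2 - 5*a - 6)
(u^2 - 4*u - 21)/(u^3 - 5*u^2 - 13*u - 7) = (u + 3)/(u^2 + 2*u + 1)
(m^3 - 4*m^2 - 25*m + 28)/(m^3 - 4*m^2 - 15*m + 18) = (m^2 - 3*m - 28)/(m^2 - 3*m - 18)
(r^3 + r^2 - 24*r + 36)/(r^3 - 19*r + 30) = (r + 6)/(r + 5)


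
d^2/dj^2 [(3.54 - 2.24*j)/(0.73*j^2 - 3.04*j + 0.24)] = (-(1.46*j - 3.04)*(2.24*j - 3.54)*(2.92*j - 6.08) + (9.8112*j - 18.7876)*(0.73*j^2 - 3.04*j + 0.24))/(0.73*j^2 - 3.04*j + 0.24)^3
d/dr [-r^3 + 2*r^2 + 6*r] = -3*r^2 + 4*r + 6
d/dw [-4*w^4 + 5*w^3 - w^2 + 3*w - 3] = -16*w^3 + 15*w^2 - 2*w + 3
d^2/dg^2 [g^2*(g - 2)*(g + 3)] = 12*g^2 + 6*g - 12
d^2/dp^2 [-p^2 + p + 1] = -2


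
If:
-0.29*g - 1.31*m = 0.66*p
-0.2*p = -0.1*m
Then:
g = -11.3103448275862*p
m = 2.0*p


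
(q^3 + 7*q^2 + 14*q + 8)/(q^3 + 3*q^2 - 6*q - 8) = (q + 2)/(q - 2)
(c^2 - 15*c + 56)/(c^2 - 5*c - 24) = (c - 7)/(c + 3)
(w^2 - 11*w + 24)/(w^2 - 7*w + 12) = (w - 8)/(w - 4)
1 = 1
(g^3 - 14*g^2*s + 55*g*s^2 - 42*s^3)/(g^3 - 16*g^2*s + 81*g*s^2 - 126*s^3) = (-g + s)/(-g + 3*s)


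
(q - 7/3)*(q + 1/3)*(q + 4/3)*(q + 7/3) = q^4 + 5*q^3/3 - 5*q^2 - 245*q/27 - 196/81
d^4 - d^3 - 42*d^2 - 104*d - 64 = (d - 8)*(d + 1)*(d + 2)*(d + 4)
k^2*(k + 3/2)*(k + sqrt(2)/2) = k^4 + sqrt(2)*k^3/2 + 3*k^3/2 + 3*sqrt(2)*k^2/4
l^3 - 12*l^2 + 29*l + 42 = (l - 7)*(l - 6)*(l + 1)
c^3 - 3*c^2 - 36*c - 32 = (c - 8)*(c + 1)*(c + 4)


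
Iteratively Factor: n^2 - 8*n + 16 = (n - 4)*(n - 4)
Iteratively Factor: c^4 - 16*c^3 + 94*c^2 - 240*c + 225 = (c - 5)*(c^3 - 11*c^2 + 39*c - 45) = (c - 5)*(c - 3)*(c^2 - 8*c + 15) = (c - 5)^2*(c - 3)*(c - 3)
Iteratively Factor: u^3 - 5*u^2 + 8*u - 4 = (u - 1)*(u^2 - 4*u + 4) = (u - 2)*(u - 1)*(u - 2)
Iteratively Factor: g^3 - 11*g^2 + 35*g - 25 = (g - 5)*(g^2 - 6*g + 5) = (g - 5)^2*(g - 1)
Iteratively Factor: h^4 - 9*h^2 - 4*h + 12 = (h + 2)*(h^3 - 2*h^2 - 5*h + 6) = (h - 1)*(h + 2)*(h^2 - h - 6) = (h - 1)*(h + 2)^2*(h - 3)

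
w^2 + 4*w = w*(w + 4)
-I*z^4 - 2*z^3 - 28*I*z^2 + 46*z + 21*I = (z - 7*I)*(z + I)*(z + 3*I)*(-I*z + 1)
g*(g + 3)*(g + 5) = g^3 + 8*g^2 + 15*g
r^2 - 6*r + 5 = (r - 5)*(r - 1)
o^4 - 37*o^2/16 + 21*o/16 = o*(o - 1)*(o - 3/4)*(o + 7/4)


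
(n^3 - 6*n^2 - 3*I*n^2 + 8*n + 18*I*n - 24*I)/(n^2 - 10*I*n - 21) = (n^2 - 6*n + 8)/(n - 7*I)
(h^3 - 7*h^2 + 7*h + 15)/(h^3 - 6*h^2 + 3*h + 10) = (h - 3)/(h - 2)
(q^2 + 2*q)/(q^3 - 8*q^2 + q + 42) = q/(q^2 - 10*q + 21)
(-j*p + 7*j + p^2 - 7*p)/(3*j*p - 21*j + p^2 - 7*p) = (-j + p)/(3*j + p)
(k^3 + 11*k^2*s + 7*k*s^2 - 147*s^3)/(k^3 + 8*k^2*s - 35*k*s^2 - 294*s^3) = (-k + 3*s)/(-k + 6*s)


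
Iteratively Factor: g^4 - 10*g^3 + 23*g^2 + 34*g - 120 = (g + 2)*(g^3 - 12*g^2 + 47*g - 60) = (g - 3)*(g + 2)*(g^2 - 9*g + 20) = (g - 5)*(g - 3)*(g + 2)*(g - 4)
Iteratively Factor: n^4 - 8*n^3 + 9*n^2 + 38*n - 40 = (n - 4)*(n^3 - 4*n^2 - 7*n + 10) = (n - 4)*(n - 1)*(n^2 - 3*n - 10) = (n - 5)*(n - 4)*(n - 1)*(n + 2)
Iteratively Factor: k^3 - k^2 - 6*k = (k - 3)*(k^2 + 2*k) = k*(k - 3)*(k + 2)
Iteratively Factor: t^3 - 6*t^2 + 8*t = (t - 4)*(t^2 - 2*t) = t*(t - 4)*(t - 2)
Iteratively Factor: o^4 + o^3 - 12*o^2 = (o)*(o^3 + o^2 - 12*o) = o^2*(o^2 + o - 12) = o^2*(o + 4)*(o - 3)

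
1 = 1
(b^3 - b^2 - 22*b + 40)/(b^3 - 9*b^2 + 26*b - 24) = (b + 5)/(b - 3)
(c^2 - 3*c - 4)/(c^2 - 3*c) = (c^2 - 3*c - 4)/(c*(c - 3))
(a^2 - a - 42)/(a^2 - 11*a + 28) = (a + 6)/(a - 4)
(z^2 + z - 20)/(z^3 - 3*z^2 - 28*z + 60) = (z - 4)/(z^2 - 8*z + 12)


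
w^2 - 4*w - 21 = (w - 7)*(w + 3)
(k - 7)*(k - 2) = k^2 - 9*k + 14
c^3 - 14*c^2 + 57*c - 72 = (c - 8)*(c - 3)^2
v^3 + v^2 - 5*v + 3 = (v - 1)^2*(v + 3)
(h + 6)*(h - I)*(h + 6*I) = h^3 + 6*h^2 + 5*I*h^2 + 6*h + 30*I*h + 36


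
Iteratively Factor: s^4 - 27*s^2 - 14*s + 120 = (s - 5)*(s^3 + 5*s^2 - 2*s - 24) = (s - 5)*(s - 2)*(s^2 + 7*s + 12) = (s - 5)*(s - 2)*(s + 4)*(s + 3)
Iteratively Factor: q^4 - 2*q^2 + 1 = (q + 1)*(q^3 - q^2 - q + 1) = (q + 1)^2*(q^2 - 2*q + 1) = (q - 1)*(q + 1)^2*(q - 1)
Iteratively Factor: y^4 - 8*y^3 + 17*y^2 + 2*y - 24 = (y - 2)*(y^3 - 6*y^2 + 5*y + 12) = (y - 3)*(y - 2)*(y^2 - 3*y - 4) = (y - 3)*(y - 2)*(y + 1)*(y - 4)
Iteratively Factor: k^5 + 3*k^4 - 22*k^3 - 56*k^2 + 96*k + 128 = (k + 1)*(k^4 + 2*k^3 - 24*k^2 - 32*k + 128) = (k + 1)*(k + 4)*(k^3 - 2*k^2 - 16*k + 32) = (k - 2)*(k + 1)*(k + 4)*(k^2 - 16) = (k - 2)*(k + 1)*(k + 4)^2*(k - 4)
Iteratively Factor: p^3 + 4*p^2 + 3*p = (p + 3)*(p^2 + p) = (p + 1)*(p + 3)*(p)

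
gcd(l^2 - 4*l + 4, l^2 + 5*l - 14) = l - 2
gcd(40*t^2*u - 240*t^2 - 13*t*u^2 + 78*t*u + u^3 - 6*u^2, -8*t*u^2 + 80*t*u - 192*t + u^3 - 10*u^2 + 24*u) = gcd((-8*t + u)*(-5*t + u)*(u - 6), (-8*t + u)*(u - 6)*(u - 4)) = 8*t*u - 48*t - u^2 + 6*u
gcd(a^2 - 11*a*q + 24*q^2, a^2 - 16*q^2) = 1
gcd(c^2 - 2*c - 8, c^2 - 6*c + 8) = c - 4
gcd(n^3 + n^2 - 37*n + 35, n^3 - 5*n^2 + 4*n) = n - 1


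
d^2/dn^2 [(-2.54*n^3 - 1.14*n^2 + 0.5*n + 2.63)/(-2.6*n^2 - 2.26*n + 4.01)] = (-2.8421709430404e-14*n^4 + 58.753408*n^3 - 173.472984*n^2 + 121.059444*n - 54.106708)/(17.576*n^6 + 45.8328*n^5 - 41.48352*n^4 - 129.833384*n^3 + 63.980352*n^2 + 109.023078*n - 64.481201)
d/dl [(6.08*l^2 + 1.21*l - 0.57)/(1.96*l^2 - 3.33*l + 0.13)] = (-22.618*l^2 + 3.8152*l - 1.7408)/(3.8416*l^4 - 13.0536*l^3 + 11.5985*l^2 - 0.8658*l + 0.0169)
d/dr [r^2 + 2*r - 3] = 2*r + 2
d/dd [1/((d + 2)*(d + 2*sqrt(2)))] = -(2*d + 2 + 2*sqrt(2))/((d + 2)^2*(d + 2*sqrt(2))^2)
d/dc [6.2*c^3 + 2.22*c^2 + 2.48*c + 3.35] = 18.6*c^2 + 4.44*c + 2.48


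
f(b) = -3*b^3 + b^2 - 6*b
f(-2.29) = 55.01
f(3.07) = -95.80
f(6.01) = -651.19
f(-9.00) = 2322.00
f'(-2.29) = -57.78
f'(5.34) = -251.96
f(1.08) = -9.09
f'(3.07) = -84.68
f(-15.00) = 10440.00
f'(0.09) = -5.89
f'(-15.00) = -2061.00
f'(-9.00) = -753.00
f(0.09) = -0.53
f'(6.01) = -319.06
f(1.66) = -20.93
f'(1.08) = -14.34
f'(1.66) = -27.48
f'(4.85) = -208.00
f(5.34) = -460.34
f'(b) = -9*b^2 + 2*b - 6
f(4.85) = -347.83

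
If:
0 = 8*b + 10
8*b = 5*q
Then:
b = -5/4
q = -2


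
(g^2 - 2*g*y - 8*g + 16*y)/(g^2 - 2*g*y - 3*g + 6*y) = (g - 8)/(g - 3)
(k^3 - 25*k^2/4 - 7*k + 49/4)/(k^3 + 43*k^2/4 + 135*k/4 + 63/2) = (k^2 - 8*k + 7)/(k^2 + 9*k + 18)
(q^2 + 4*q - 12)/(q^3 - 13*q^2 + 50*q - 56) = (q + 6)/(q^2 - 11*q + 28)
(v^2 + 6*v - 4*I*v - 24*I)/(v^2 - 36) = (v - 4*I)/(v - 6)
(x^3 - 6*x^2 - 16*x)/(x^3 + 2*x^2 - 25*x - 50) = x*(x - 8)/(x^2 - 25)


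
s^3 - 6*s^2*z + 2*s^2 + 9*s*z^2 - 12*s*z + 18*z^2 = (s + 2)*(s - 3*z)^2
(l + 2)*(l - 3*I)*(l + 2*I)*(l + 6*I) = l^4 + 2*l^3 + 5*I*l^3 + 12*l^2 + 10*I*l^2 + 24*l + 36*I*l + 72*I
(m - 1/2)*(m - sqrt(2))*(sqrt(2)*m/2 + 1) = sqrt(2)*m^3/2 - sqrt(2)*m^2/4 - sqrt(2)*m + sqrt(2)/2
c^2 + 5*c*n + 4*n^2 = (c + n)*(c + 4*n)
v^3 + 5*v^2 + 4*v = v*(v + 1)*(v + 4)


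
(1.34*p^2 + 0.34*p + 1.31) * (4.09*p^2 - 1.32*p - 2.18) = 5.4806*p^4 - 0.3782*p^3 + 1.9879*p^2 - 2.4704*p - 2.8558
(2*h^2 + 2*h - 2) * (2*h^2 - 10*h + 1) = 4*h^4 - 16*h^3 - 22*h^2 + 22*h - 2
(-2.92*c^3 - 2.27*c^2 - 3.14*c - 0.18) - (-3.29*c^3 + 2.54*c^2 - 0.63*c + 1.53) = 0.37*c^3 - 4.81*c^2 - 2.51*c - 1.71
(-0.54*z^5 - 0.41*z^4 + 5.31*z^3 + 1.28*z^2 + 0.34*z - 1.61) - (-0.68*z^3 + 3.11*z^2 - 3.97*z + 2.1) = -0.54*z^5 - 0.41*z^4 + 5.99*z^3 - 1.83*z^2 + 4.31*z - 3.71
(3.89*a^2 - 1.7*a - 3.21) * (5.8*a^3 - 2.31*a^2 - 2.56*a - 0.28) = 22.562*a^5 - 18.8459*a^4 - 24.6494*a^3 + 10.6779*a^2 + 8.6936*a + 0.8988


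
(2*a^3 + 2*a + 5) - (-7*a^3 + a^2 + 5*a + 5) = 9*a^3 - a^2 - 3*a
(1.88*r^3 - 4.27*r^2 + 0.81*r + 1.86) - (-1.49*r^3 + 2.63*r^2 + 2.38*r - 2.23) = 3.37*r^3 - 6.9*r^2 - 1.57*r + 4.09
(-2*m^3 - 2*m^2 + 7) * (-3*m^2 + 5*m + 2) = 6*m^5 - 4*m^4 - 14*m^3 - 25*m^2 + 35*m + 14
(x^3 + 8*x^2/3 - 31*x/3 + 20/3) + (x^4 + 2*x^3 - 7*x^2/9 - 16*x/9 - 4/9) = x^4 + 3*x^3 + 17*x^2/9 - 109*x/9 + 56/9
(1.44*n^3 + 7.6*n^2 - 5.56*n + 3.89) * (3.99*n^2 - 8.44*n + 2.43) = 5.7456*n^5 + 18.1704*n^4 - 82.8292*n^3 + 80.9155*n^2 - 46.3424*n + 9.4527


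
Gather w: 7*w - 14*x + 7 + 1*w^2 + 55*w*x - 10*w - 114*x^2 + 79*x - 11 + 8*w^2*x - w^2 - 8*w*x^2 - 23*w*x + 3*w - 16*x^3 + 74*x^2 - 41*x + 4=8*w^2*x + w*(-8*x^2 + 32*x) - 16*x^3 - 40*x^2 + 24*x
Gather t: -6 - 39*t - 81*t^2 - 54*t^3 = -54*t^3 - 81*t^2 - 39*t - 6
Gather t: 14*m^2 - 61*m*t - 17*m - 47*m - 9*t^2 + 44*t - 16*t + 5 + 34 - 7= 14*m^2 - 64*m - 9*t^2 + t*(28 - 61*m) + 32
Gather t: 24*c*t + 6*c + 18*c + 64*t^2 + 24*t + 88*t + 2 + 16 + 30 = 24*c + 64*t^2 + t*(24*c + 112) + 48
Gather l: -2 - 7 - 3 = -12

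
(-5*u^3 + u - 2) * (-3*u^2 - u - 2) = 15*u^5 + 5*u^4 + 7*u^3 + 5*u^2 + 4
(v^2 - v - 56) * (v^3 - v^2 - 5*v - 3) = v^5 - 2*v^4 - 60*v^3 + 58*v^2 + 283*v + 168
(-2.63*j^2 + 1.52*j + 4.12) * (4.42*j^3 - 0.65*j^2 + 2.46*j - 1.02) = -11.6246*j^5 + 8.4279*j^4 + 10.7526*j^3 + 3.7438*j^2 + 8.5848*j - 4.2024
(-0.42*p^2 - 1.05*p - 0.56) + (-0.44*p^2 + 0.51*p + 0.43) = -0.86*p^2 - 0.54*p - 0.13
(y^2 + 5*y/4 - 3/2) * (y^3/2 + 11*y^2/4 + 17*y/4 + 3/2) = y^5/2 + 27*y^4/8 + 111*y^3/16 + 43*y^2/16 - 9*y/2 - 9/4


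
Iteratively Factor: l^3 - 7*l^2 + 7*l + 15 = (l - 5)*(l^2 - 2*l - 3) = (l - 5)*(l - 3)*(l + 1)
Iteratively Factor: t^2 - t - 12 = (t - 4)*(t + 3)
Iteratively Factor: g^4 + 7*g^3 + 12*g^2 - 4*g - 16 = (g + 2)*(g^3 + 5*g^2 + 2*g - 8) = (g + 2)^2*(g^2 + 3*g - 4) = (g + 2)^2*(g + 4)*(g - 1)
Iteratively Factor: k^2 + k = (k)*(k + 1)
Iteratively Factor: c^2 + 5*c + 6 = (c + 3)*(c + 2)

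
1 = 1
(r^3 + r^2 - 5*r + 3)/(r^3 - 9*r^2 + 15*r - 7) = (r + 3)/(r - 7)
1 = 1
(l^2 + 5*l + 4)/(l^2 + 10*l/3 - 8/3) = 3*(l + 1)/(3*l - 2)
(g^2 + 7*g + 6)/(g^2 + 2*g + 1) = (g + 6)/(g + 1)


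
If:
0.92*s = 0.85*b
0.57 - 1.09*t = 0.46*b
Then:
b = 1.23913043478261 - 2.3695652173913*t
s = 1.14484877126654 - 2.18927221172023*t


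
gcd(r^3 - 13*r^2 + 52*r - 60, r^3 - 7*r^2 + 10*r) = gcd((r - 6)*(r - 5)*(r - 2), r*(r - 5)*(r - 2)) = r^2 - 7*r + 10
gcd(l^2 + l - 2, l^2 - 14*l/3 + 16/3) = 1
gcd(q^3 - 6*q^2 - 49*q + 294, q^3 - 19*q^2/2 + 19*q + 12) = q - 6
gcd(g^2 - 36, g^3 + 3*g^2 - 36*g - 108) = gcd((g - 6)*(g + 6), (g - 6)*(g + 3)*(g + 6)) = g^2 - 36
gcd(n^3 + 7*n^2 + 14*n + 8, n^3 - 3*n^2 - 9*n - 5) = n + 1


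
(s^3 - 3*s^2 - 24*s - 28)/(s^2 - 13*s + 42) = (s^2 + 4*s + 4)/(s - 6)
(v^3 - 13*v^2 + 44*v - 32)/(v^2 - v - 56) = (v^2 - 5*v + 4)/(v + 7)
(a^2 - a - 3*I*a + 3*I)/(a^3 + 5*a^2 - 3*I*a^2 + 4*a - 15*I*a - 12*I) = (a - 1)/(a^2 + 5*a + 4)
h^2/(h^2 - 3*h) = h/(h - 3)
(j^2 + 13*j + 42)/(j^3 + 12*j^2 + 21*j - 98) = (j + 6)/(j^2 + 5*j - 14)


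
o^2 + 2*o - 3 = (o - 1)*(o + 3)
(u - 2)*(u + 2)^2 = u^3 + 2*u^2 - 4*u - 8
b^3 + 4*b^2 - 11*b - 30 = (b - 3)*(b + 2)*(b + 5)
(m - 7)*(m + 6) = m^2 - m - 42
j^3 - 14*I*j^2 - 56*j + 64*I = (j - 8*I)*(j - 4*I)*(j - 2*I)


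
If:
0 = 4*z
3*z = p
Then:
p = 0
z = 0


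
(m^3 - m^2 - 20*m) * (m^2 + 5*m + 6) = m^5 + 4*m^4 - 19*m^3 - 106*m^2 - 120*m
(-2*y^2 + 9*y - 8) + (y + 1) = -2*y^2 + 10*y - 7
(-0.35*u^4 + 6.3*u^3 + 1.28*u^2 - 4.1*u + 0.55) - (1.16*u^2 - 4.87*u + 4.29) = -0.35*u^4 + 6.3*u^3 + 0.12*u^2 + 0.77*u - 3.74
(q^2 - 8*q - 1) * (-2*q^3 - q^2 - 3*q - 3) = -2*q^5 + 15*q^4 + 7*q^3 + 22*q^2 + 27*q + 3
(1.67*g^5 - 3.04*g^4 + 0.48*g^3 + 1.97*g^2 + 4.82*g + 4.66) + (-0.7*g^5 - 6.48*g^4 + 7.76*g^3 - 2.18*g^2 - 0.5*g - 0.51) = 0.97*g^5 - 9.52*g^4 + 8.24*g^3 - 0.21*g^2 + 4.32*g + 4.15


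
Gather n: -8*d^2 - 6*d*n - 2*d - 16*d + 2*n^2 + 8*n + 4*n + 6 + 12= -8*d^2 - 18*d + 2*n^2 + n*(12 - 6*d) + 18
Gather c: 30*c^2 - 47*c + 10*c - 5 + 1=30*c^2 - 37*c - 4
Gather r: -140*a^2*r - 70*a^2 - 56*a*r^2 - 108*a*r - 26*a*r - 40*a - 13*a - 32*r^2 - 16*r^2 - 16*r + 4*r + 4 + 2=-70*a^2 - 53*a + r^2*(-56*a - 48) + r*(-140*a^2 - 134*a - 12) + 6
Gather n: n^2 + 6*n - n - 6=n^2 + 5*n - 6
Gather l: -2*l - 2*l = -4*l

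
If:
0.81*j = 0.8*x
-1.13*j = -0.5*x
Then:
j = 0.00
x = 0.00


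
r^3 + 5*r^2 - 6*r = r*(r - 1)*(r + 6)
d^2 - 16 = (d - 4)*(d + 4)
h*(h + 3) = h^2 + 3*h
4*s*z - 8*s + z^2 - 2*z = (4*s + z)*(z - 2)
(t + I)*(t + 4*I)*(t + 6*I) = t^3 + 11*I*t^2 - 34*t - 24*I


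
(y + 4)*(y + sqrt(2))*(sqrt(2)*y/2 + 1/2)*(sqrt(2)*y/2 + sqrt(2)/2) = y^4/2 + 3*sqrt(2)*y^3/4 + 5*y^3/2 + 5*y^2/2 + 15*sqrt(2)*y^2/4 + 5*y/2 + 3*sqrt(2)*y + 2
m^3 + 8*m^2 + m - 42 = (m - 2)*(m + 3)*(m + 7)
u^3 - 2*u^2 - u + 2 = (u - 2)*(u - 1)*(u + 1)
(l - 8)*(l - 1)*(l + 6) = l^3 - 3*l^2 - 46*l + 48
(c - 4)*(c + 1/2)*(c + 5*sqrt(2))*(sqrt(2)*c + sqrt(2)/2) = sqrt(2)*c^4 - 3*sqrt(2)*c^3 + 10*c^3 - 30*c^2 - 15*sqrt(2)*c^2/4 - 75*c/2 - sqrt(2)*c - 10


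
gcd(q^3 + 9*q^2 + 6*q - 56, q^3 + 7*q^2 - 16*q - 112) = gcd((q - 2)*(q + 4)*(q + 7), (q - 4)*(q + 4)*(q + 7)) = q^2 + 11*q + 28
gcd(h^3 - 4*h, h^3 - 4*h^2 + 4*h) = h^2 - 2*h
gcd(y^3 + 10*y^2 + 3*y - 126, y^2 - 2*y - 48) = y + 6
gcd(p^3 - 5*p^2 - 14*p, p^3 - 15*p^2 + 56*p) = p^2 - 7*p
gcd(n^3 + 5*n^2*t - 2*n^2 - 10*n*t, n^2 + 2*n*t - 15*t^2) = n + 5*t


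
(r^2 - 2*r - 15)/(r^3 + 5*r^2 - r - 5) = (r^2 - 2*r - 15)/(r^3 + 5*r^2 - r - 5)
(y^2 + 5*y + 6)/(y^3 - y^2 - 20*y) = (y^2 + 5*y + 6)/(y*(y^2 - y - 20))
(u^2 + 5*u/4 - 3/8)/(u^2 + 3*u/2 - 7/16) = 2*(2*u + 3)/(4*u + 7)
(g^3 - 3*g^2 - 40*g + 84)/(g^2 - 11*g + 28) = (g^2 + 4*g - 12)/(g - 4)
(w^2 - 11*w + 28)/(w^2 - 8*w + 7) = (w - 4)/(w - 1)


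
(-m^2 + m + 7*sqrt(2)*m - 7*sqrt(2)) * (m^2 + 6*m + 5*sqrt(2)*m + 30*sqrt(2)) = -m^4 - 5*m^3 + 2*sqrt(2)*m^3 + 10*sqrt(2)*m^2 + 76*m^2 - 12*sqrt(2)*m + 350*m - 420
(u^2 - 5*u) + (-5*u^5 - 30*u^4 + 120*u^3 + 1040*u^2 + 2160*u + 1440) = -5*u^5 - 30*u^4 + 120*u^3 + 1041*u^2 + 2155*u + 1440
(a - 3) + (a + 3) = 2*a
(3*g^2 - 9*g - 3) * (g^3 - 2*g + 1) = 3*g^5 - 9*g^4 - 9*g^3 + 21*g^2 - 3*g - 3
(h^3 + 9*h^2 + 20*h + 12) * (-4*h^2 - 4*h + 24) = -4*h^5 - 40*h^4 - 92*h^3 + 88*h^2 + 432*h + 288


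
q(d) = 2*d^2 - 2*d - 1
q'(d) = 4*d - 2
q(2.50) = 6.50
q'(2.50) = 8.00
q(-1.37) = 5.49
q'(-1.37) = -7.48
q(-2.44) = 15.79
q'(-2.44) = -11.76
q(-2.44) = 15.79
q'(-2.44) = -11.76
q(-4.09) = 40.64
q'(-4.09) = -18.36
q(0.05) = -1.10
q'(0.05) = -1.80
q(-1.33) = 5.20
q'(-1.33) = -7.32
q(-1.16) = 4.01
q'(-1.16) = -6.64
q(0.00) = -1.00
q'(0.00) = -2.00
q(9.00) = 143.00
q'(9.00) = 34.00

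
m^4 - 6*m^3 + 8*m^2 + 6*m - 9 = (m - 3)^2*(m - 1)*(m + 1)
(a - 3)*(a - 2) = a^2 - 5*a + 6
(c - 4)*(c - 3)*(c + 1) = c^3 - 6*c^2 + 5*c + 12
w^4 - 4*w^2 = w^2*(w - 2)*(w + 2)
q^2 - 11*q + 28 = (q - 7)*(q - 4)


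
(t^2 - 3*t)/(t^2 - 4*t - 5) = t*(3 - t)/(-t^2 + 4*t + 5)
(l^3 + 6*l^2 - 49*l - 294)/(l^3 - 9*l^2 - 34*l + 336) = (l + 7)/(l - 8)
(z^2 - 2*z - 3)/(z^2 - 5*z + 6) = (z + 1)/(z - 2)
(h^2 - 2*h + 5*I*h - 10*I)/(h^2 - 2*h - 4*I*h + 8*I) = (h + 5*I)/(h - 4*I)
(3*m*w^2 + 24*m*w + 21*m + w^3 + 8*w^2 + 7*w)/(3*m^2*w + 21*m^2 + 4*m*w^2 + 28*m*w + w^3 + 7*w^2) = (w + 1)/(m + w)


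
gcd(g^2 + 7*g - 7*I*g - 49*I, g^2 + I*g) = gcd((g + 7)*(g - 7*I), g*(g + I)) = 1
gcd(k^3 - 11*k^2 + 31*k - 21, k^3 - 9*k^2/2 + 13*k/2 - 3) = k - 1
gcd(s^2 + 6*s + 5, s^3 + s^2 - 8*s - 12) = 1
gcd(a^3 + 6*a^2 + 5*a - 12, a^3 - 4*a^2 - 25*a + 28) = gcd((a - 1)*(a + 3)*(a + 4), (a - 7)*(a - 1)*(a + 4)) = a^2 + 3*a - 4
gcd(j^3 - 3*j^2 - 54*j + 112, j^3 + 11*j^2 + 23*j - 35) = j + 7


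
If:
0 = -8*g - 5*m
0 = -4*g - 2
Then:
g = -1/2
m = 4/5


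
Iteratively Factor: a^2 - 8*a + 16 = (a - 4)*(a - 4)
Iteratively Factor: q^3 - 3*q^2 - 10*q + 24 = (q + 3)*(q^2 - 6*q + 8) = (q - 4)*(q + 3)*(q - 2)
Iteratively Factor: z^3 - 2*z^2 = (z)*(z^2 - 2*z) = z^2*(z - 2)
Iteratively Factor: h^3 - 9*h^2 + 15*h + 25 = (h - 5)*(h^2 - 4*h - 5) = (h - 5)^2*(h + 1)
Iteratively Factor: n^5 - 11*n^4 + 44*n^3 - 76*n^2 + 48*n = (n - 4)*(n^4 - 7*n^3 + 16*n^2 - 12*n) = (n - 4)*(n - 3)*(n^3 - 4*n^2 + 4*n) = n*(n - 4)*(n - 3)*(n^2 - 4*n + 4) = n*(n - 4)*(n - 3)*(n - 2)*(n - 2)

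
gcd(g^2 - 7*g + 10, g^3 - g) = 1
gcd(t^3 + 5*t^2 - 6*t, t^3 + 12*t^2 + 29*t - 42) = t^2 + 5*t - 6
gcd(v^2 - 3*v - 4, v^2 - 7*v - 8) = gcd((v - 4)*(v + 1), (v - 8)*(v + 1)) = v + 1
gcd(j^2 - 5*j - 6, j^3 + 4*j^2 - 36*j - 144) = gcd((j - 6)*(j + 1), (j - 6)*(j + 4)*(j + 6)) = j - 6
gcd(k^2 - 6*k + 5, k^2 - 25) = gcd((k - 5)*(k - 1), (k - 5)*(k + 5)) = k - 5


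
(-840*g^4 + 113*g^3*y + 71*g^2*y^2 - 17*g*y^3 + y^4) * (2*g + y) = -1680*g^5 - 614*g^4*y + 255*g^3*y^2 + 37*g^2*y^3 - 15*g*y^4 + y^5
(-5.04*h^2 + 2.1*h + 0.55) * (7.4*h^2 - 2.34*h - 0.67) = -37.296*h^4 + 27.3336*h^3 + 2.5328*h^2 - 2.694*h - 0.3685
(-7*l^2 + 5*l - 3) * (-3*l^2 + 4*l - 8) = 21*l^4 - 43*l^3 + 85*l^2 - 52*l + 24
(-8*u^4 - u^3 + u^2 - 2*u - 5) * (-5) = 40*u^4 + 5*u^3 - 5*u^2 + 10*u + 25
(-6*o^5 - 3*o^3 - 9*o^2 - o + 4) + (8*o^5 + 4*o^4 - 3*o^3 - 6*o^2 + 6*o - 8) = 2*o^5 + 4*o^4 - 6*o^3 - 15*o^2 + 5*o - 4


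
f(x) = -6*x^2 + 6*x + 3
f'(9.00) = -102.00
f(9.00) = -429.00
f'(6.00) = -66.00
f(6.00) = -177.00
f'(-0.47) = 11.64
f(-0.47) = -1.15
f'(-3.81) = 51.72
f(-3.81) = -106.96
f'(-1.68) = 26.16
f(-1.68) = -24.01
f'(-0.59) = 13.08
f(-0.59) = -2.63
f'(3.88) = -40.56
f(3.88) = -64.05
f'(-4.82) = 63.84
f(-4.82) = -165.31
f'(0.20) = 3.60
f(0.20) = 3.96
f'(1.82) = -15.84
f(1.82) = -5.95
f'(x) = 6 - 12*x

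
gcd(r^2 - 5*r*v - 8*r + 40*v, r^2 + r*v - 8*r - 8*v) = r - 8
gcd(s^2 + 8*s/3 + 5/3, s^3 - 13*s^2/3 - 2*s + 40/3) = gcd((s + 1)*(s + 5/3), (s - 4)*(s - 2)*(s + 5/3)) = s + 5/3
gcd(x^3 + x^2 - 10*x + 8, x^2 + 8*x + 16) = x + 4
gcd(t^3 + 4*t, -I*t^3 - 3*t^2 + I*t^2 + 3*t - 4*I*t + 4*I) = 1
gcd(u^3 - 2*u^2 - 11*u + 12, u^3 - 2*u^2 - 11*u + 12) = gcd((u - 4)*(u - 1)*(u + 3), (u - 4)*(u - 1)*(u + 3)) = u^3 - 2*u^2 - 11*u + 12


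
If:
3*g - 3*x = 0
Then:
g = x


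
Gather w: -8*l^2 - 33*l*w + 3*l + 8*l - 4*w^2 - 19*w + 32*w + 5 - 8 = -8*l^2 + 11*l - 4*w^2 + w*(13 - 33*l) - 3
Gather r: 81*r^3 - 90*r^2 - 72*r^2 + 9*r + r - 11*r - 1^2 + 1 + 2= 81*r^3 - 162*r^2 - r + 2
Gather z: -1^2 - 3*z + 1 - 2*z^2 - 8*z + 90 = -2*z^2 - 11*z + 90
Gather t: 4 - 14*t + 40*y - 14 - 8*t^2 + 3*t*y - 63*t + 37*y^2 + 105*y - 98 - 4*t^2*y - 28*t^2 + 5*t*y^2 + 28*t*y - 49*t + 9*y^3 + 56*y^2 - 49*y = t^2*(-4*y - 36) + t*(5*y^2 + 31*y - 126) + 9*y^3 + 93*y^2 + 96*y - 108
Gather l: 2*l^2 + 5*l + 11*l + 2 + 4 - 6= 2*l^2 + 16*l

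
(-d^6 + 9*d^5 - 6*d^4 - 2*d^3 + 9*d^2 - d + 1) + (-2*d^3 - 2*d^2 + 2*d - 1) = -d^6 + 9*d^5 - 6*d^4 - 4*d^3 + 7*d^2 + d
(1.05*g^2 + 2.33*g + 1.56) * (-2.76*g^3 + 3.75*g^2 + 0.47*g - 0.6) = -2.898*g^5 - 2.4933*g^4 + 4.9254*g^3 + 6.3151*g^2 - 0.6648*g - 0.936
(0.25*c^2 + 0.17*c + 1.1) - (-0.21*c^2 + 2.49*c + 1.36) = 0.46*c^2 - 2.32*c - 0.26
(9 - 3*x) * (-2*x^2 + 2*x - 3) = 6*x^3 - 24*x^2 + 27*x - 27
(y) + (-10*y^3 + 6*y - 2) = -10*y^3 + 7*y - 2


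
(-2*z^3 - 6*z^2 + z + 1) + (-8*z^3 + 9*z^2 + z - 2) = -10*z^3 + 3*z^2 + 2*z - 1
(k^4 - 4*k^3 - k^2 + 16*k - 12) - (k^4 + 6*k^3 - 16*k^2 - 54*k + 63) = -10*k^3 + 15*k^2 + 70*k - 75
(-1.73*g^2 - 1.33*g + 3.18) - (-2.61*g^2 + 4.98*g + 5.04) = 0.88*g^2 - 6.31*g - 1.86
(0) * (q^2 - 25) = 0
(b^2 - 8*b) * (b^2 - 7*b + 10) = b^4 - 15*b^3 + 66*b^2 - 80*b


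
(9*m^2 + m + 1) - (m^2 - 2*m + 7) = 8*m^2 + 3*m - 6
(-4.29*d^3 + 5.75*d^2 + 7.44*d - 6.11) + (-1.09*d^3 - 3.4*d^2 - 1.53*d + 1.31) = -5.38*d^3 + 2.35*d^2 + 5.91*d - 4.8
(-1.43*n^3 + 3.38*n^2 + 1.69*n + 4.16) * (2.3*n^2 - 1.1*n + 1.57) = -3.289*n^5 + 9.347*n^4 - 2.0761*n^3 + 13.0156*n^2 - 1.9227*n + 6.5312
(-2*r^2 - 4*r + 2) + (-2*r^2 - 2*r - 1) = -4*r^2 - 6*r + 1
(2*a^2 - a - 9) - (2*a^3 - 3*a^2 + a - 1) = -2*a^3 + 5*a^2 - 2*a - 8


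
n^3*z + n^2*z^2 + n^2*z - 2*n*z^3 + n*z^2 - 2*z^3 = (n - z)*(n + 2*z)*(n*z + z)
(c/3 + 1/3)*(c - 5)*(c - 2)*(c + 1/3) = c^4/3 - 17*c^3/9 + c^2/3 + 11*c/3 + 10/9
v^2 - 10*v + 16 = (v - 8)*(v - 2)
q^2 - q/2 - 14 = (q - 4)*(q + 7/2)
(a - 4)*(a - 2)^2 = a^3 - 8*a^2 + 20*a - 16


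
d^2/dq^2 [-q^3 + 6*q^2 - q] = 12 - 6*q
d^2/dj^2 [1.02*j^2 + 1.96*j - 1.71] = 2.04000000000000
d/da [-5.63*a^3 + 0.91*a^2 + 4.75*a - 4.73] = -16.89*a^2 + 1.82*a + 4.75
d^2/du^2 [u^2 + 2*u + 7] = 2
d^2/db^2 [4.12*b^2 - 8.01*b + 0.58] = 8.24000000000000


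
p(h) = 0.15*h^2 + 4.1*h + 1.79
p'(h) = 0.3*h + 4.1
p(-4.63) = -13.98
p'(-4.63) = 2.71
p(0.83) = 5.30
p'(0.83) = 4.35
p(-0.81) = -1.43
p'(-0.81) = 3.86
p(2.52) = 13.07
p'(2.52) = 4.86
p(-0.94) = -1.93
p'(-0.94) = 3.82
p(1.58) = 8.64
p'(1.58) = 4.57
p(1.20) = 6.93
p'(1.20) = 4.46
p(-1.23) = -3.03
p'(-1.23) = 3.73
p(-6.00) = -17.41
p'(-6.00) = 2.30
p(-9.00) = -22.96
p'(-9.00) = 1.40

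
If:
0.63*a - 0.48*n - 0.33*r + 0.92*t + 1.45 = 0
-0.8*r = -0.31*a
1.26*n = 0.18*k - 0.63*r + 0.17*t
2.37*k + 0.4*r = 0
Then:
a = -1.42632481777186*t - 2.41824001676799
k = 0.0932828467319149*t + 0.158154937805502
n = 0.424597189325635*t + 0.491127565792442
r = -0.552700866886596*t - 0.937068006497597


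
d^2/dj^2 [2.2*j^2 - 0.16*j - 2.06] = 4.40000000000000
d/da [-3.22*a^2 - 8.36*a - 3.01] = -6.44*a - 8.36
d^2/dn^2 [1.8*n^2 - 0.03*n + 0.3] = 3.60000000000000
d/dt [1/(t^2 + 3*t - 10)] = (-2*t - 3)/(t^2 + 3*t - 10)^2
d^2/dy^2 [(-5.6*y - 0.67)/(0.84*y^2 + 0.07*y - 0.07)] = (-(1.68*y + 0.07)*(3.36*y + 0.14)*(5.6*y + 0.67) + (28.224*y + 1.9096)*(0.84*y^2 + 0.07*y - 0.07))/(0.84*y^2 + 0.07*y - 0.07)^3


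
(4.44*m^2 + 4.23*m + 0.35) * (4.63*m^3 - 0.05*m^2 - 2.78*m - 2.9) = 20.5572*m^5 + 19.3629*m^4 - 10.9342*m^3 - 24.6529*m^2 - 13.24*m - 1.015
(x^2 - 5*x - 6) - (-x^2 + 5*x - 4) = 2*x^2 - 10*x - 2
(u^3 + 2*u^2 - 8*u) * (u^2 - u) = u^5 + u^4 - 10*u^3 + 8*u^2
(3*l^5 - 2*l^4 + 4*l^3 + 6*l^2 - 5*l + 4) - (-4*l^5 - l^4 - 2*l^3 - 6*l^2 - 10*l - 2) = 7*l^5 - l^4 + 6*l^3 + 12*l^2 + 5*l + 6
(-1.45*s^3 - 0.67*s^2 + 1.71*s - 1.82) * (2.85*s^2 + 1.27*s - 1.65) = -4.1325*s^5 - 3.751*s^4 + 6.4151*s^3 - 1.9098*s^2 - 5.1329*s + 3.003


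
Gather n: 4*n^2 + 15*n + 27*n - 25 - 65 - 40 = 4*n^2 + 42*n - 130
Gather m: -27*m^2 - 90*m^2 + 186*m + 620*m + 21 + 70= -117*m^2 + 806*m + 91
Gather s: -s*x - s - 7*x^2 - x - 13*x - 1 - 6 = s*(-x - 1) - 7*x^2 - 14*x - 7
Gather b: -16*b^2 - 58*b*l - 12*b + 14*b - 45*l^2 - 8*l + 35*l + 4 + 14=-16*b^2 + b*(2 - 58*l) - 45*l^2 + 27*l + 18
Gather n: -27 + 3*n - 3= 3*n - 30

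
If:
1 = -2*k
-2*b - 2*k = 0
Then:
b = 1/2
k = -1/2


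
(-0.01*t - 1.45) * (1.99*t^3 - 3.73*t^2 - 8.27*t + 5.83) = -0.0199*t^4 - 2.8482*t^3 + 5.4912*t^2 + 11.9332*t - 8.4535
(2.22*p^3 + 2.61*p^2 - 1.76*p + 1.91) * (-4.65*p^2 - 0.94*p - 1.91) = -10.323*p^5 - 14.2233*p^4 + 1.4904*p^3 - 12.2122*p^2 + 1.5662*p - 3.6481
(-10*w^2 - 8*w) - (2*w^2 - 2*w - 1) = -12*w^2 - 6*w + 1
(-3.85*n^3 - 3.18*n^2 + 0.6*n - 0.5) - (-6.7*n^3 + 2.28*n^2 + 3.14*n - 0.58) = 2.85*n^3 - 5.46*n^2 - 2.54*n + 0.08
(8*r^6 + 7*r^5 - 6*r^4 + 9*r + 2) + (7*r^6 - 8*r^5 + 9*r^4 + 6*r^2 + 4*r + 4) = 15*r^6 - r^5 + 3*r^4 + 6*r^2 + 13*r + 6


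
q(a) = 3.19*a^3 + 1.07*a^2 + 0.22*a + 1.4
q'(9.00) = 794.65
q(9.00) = 2415.56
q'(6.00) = 357.58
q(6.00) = 730.28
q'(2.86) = 84.62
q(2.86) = 85.41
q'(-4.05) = 148.52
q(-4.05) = -193.85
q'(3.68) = 137.70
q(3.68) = 175.68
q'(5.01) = 251.15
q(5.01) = 430.51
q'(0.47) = 3.34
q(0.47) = 2.07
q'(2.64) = 72.57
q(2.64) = 68.13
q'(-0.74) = 3.88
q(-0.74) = 0.53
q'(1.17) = 15.82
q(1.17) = 8.23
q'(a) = 9.57*a^2 + 2.14*a + 0.22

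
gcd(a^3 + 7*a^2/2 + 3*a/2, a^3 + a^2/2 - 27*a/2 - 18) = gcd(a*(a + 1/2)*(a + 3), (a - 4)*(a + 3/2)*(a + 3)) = a + 3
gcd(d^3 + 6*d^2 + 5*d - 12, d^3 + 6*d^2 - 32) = d + 4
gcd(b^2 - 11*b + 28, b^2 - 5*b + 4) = b - 4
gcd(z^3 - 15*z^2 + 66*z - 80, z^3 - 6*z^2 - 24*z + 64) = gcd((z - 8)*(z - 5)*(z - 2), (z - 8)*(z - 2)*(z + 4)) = z^2 - 10*z + 16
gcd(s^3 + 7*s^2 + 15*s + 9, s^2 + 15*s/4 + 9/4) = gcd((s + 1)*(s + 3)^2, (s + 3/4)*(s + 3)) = s + 3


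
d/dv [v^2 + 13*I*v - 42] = 2*v + 13*I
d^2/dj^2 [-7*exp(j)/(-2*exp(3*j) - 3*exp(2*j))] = 7*(16*exp(2*j) + 18*exp(j) + 9)*exp(-j)/(8*exp(3*j) + 36*exp(2*j) + 54*exp(j) + 27)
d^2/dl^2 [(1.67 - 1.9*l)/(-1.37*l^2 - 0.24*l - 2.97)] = ((3.6638 - 15.618*l)*(1.37*l^2 + 0.24*l + 2.97) + (1.9*l - 1.67)*(2.74*l + 0.24)*(5.48*l + 0.48))/(1.37*l^2 + 0.24*l + 2.97)^3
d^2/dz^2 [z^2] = 2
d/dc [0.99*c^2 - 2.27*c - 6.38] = 1.98*c - 2.27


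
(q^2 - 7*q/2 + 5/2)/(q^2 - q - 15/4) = 2*(q - 1)/(2*q + 3)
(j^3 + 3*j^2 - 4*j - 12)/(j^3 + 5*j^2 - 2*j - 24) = (j + 2)/(j + 4)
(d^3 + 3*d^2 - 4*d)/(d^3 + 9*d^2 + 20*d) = (d - 1)/(d + 5)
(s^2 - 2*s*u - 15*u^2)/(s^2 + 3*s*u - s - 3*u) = (s - 5*u)/(s - 1)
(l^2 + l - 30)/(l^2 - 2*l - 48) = (l - 5)/(l - 8)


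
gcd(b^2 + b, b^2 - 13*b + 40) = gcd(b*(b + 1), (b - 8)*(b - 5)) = 1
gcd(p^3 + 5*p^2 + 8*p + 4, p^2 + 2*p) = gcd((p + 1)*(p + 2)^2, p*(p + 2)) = p + 2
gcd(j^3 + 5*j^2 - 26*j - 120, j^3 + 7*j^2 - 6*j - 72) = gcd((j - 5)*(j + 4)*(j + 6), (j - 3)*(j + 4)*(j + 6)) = j^2 + 10*j + 24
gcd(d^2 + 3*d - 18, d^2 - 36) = d + 6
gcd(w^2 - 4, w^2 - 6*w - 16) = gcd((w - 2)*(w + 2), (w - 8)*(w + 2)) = w + 2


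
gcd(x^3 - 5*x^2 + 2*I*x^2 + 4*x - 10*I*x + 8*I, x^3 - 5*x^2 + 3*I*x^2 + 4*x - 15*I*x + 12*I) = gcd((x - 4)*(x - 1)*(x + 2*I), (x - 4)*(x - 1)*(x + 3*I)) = x^2 - 5*x + 4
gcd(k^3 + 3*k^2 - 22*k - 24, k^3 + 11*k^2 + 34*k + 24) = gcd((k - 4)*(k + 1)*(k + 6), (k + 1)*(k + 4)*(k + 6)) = k^2 + 7*k + 6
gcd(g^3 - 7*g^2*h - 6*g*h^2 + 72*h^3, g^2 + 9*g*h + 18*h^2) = g + 3*h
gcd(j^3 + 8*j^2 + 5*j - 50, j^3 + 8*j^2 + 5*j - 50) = j^3 + 8*j^2 + 5*j - 50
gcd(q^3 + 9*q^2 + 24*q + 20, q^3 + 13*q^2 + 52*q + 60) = q^2 + 7*q + 10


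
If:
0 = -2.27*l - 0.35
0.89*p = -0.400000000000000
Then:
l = -0.15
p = -0.45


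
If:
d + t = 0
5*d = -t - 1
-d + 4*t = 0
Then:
No Solution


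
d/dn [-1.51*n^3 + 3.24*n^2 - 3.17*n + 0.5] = -4.53*n^2 + 6.48*n - 3.17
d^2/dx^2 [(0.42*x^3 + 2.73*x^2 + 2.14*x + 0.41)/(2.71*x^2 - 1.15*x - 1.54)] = (2.8421709430404e-14*x^4 + 53.065394*x^3 + 90.889698*x^2 + 51.896298*x + 9.875694)/(19.902511*x^6 - 25.337145*x^5 - 23.177817*x^4 + 27.275585*x^3 + 13.171158*x^2 - 8.18202*x - 3.652264)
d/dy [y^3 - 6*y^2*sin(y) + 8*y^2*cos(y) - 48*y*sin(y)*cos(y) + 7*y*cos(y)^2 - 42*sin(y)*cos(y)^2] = -8*y^2*sin(y) - 6*y^2*cos(y) + 3*y^2 - 12*y*sin(y) - 7*y*sin(2*y) + 16*y*cos(y) - 48*y*cos(2*y) - 24*sin(2*y) - 21*cos(y)/2 + 7*cos(2*y)/2 - 63*cos(3*y)/2 + 7/2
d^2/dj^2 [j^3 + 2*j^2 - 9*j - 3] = 6*j + 4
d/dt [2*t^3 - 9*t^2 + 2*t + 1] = 6*t^2 - 18*t + 2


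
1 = 1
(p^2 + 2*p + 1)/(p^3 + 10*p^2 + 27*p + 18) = (p + 1)/(p^2 + 9*p + 18)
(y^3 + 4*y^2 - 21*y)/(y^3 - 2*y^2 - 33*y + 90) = y*(y + 7)/(y^2 + y - 30)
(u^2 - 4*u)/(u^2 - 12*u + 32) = u/(u - 8)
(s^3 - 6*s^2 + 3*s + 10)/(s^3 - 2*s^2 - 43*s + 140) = (s^2 - s - 2)/(s^2 + 3*s - 28)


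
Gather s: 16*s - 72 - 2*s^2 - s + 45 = -2*s^2 + 15*s - 27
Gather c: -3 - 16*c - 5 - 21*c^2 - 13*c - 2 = -21*c^2 - 29*c - 10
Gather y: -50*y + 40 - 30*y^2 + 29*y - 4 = -30*y^2 - 21*y + 36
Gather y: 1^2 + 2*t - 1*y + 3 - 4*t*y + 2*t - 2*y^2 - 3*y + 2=4*t - 2*y^2 + y*(-4*t - 4) + 6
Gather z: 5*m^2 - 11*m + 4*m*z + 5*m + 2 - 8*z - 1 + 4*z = 5*m^2 - 6*m + z*(4*m - 4) + 1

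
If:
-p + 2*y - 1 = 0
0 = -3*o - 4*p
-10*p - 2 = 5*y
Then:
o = 12/25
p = -9/25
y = 8/25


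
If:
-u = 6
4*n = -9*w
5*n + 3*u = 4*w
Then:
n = 162/61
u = -6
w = -72/61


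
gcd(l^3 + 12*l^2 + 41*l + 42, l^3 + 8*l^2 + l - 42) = l^2 + 10*l + 21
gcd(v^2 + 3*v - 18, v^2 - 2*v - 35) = 1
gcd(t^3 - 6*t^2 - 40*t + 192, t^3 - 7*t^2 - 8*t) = t - 8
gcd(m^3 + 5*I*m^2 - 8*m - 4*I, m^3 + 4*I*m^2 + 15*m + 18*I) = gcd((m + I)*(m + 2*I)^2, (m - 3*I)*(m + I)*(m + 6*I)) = m + I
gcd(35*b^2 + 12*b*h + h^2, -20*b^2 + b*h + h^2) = 5*b + h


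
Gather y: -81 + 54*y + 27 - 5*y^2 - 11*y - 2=-5*y^2 + 43*y - 56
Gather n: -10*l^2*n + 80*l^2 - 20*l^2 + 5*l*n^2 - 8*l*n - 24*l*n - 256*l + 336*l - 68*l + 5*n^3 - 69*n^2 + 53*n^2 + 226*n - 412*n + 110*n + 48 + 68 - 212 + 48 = 60*l^2 + 12*l + 5*n^3 + n^2*(5*l - 16) + n*(-10*l^2 - 32*l - 76) - 48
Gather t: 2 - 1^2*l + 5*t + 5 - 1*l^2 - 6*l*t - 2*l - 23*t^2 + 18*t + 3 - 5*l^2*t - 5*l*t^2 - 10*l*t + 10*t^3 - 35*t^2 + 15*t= -l^2 - 3*l + 10*t^3 + t^2*(-5*l - 58) + t*(-5*l^2 - 16*l + 38) + 10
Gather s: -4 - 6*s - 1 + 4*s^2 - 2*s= 4*s^2 - 8*s - 5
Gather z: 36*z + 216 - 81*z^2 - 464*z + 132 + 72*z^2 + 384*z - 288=-9*z^2 - 44*z + 60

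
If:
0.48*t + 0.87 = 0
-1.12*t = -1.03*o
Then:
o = -1.97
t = -1.81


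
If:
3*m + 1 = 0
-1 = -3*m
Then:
No Solution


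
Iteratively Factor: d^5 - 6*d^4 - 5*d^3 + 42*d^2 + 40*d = (d + 2)*(d^4 - 8*d^3 + 11*d^2 + 20*d) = (d - 4)*(d + 2)*(d^3 - 4*d^2 - 5*d) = (d - 4)*(d + 1)*(d + 2)*(d^2 - 5*d) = (d - 5)*(d - 4)*(d + 1)*(d + 2)*(d)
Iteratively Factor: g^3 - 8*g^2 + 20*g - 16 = (g - 4)*(g^2 - 4*g + 4) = (g - 4)*(g - 2)*(g - 2)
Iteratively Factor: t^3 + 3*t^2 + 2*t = (t + 1)*(t^2 + 2*t) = (t + 1)*(t + 2)*(t)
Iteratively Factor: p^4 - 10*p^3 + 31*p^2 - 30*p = (p - 5)*(p^3 - 5*p^2 + 6*p) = (p - 5)*(p - 2)*(p^2 - 3*p) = p*(p - 5)*(p - 2)*(p - 3)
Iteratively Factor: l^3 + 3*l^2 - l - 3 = (l - 1)*(l^2 + 4*l + 3) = (l - 1)*(l + 3)*(l + 1)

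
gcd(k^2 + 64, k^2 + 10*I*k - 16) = k + 8*I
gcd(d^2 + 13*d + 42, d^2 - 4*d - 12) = 1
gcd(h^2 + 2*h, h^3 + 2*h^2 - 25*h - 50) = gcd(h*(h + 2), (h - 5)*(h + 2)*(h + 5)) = h + 2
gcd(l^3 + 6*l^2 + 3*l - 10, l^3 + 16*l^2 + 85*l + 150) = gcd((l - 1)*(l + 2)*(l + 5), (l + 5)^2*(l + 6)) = l + 5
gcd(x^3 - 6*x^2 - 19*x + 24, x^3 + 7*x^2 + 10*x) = 1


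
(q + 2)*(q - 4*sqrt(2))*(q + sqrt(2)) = q^3 - 3*sqrt(2)*q^2 + 2*q^2 - 6*sqrt(2)*q - 8*q - 16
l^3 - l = l*(l - 1)*(l + 1)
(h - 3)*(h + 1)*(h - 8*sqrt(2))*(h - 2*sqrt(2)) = h^4 - 10*sqrt(2)*h^3 - 2*h^3 + 20*sqrt(2)*h^2 + 29*h^2 - 64*h + 30*sqrt(2)*h - 96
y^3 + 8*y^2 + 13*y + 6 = (y + 1)^2*(y + 6)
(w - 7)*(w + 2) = w^2 - 5*w - 14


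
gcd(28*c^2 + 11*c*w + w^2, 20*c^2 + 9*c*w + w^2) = 4*c + w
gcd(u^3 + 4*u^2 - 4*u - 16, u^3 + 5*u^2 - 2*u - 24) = u^2 + 2*u - 8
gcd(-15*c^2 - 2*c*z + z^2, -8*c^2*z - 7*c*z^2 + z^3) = 1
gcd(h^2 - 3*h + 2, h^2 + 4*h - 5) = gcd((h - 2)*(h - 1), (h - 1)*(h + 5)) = h - 1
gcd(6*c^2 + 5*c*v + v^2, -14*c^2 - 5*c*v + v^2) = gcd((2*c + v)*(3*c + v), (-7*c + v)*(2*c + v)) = 2*c + v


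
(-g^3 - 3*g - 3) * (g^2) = -g^5 - 3*g^3 - 3*g^2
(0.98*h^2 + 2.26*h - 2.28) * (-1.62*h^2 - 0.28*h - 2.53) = -1.5876*h^4 - 3.9356*h^3 + 0.5814*h^2 - 5.0794*h + 5.7684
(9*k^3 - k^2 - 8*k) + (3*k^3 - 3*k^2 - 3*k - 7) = 12*k^3 - 4*k^2 - 11*k - 7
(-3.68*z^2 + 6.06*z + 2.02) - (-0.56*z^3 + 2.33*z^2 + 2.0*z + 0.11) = 0.56*z^3 - 6.01*z^2 + 4.06*z + 1.91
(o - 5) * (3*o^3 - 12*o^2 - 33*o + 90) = 3*o^4 - 27*o^3 + 27*o^2 + 255*o - 450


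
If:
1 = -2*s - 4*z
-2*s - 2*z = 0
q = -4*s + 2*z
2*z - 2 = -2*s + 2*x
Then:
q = -3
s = 1/2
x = -1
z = -1/2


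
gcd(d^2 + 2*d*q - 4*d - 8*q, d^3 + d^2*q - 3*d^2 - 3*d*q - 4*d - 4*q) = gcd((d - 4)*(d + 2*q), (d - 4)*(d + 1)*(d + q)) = d - 4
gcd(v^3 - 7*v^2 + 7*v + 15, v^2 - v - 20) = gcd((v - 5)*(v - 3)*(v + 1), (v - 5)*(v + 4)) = v - 5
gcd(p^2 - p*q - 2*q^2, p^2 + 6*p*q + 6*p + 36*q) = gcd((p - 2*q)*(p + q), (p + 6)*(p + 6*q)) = 1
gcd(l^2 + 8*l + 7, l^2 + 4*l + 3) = l + 1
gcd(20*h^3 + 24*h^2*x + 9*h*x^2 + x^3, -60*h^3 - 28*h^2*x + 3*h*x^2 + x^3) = 2*h + x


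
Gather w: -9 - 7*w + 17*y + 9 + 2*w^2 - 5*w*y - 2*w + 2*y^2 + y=2*w^2 + w*(-5*y - 9) + 2*y^2 + 18*y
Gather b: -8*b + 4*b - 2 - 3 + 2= -4*b - 3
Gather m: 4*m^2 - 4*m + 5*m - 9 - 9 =4*m^2 + m - 18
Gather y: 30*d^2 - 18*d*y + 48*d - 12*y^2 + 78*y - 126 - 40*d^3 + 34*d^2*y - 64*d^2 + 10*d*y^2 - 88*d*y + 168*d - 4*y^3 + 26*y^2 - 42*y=-40*d^3 - 34*d^2 + 216*d - 4*y^3 + y^2*(10*d + 14) + y*(34*d^2 - 106*d + 36) - 126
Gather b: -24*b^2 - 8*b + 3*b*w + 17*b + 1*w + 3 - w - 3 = -24*b^2 + b*(3*w + 9)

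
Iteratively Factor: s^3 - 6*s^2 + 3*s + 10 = (s - 5)*(s^2 - s - 2) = (s - 5)*(s - 2)*(s + 1)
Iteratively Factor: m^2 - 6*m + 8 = (m - 4)*(m - 2)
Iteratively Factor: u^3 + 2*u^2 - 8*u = (u)*(u^2 + 2*u - 8) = u*(u + 4)*(u - 2)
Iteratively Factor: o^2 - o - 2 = (o - 2)*(o + 1)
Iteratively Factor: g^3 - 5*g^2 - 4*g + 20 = (g - 5)*(g^2 - 4) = (g - 5)*(g - 2)*(g + 2)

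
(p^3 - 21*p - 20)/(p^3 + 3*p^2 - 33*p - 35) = (p + 4)/(p + 7)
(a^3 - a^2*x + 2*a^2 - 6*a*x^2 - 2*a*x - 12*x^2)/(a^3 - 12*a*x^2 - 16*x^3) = (-a^2 + 3*a*x - 2*a + 6*x)/(-a^2 + 2*a*x + 8*x^2)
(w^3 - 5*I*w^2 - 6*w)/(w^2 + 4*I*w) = (w^2 - 5*I*w - 6)/(w + 4*I)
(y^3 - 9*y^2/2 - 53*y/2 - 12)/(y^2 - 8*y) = y + 7/2 + 3/(2*y)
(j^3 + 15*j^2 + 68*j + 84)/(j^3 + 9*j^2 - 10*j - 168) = (j + 2)/(j - 4)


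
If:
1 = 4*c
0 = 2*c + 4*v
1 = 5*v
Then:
No Solution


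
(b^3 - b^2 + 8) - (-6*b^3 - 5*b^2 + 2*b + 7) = 7*b^3 + 4*b^2 - 2*b + 1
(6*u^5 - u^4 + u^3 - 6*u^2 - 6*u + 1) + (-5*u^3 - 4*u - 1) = 6*u^5 - u^4 - 4*u^3 - 6*u^2 - 10*u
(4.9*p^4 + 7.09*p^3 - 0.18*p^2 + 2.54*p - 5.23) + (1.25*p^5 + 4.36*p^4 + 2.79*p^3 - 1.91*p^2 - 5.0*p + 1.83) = 1.25*p^5 + 9.26*p^4 + 9.88*p^3 - 2.09*p^2 - 2.46*p - 3.4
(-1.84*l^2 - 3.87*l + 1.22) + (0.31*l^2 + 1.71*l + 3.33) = -1.53*l^2 - 2.16*l + 4.55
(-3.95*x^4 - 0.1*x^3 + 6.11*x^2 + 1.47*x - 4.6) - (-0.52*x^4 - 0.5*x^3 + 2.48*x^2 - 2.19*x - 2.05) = -3.43*x^4 + 0.4*x^3 + 3.63*x^2 + 3.66*x - 2.55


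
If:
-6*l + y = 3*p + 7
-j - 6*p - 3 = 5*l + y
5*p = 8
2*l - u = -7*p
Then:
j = -11*y/6 - 83/30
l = y/6 - 59/30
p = 8/5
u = y/3 + 109/15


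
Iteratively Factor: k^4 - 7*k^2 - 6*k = (k + 1)*(k^3 - k^2 - 6*k) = k*(k + 1)*(k^2 - k - 6) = k*(k - 3)*(k + 1)*(k + 2)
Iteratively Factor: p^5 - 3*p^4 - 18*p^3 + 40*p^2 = (p + 4)*(p^4 - 7*p^3 + 10*p^2) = p*(p + 4)*(p^3 - 7*p^2 + 10*p) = p*(p - 5)*(p + 4)*(p^2 - 2*p) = p^2*(p - 5)*(p + 4)*(p - 2)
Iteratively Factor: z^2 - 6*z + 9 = (z - 3)*(z - 3)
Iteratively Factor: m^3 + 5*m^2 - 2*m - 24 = (m + 4)*(m^2 + m - 6) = (m + 3)*(m + 4)*(m - 2)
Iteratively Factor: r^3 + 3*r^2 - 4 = (r + 2)*(r^2 + r - 2) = (r - 1)*(r + 2)*(r + 2)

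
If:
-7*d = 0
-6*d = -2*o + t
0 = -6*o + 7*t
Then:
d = 0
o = 0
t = 0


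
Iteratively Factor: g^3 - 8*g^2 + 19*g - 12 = (g - 3)*(g^2 - 5*g + 4) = (g - 4)*(g - 3)*(g - 1)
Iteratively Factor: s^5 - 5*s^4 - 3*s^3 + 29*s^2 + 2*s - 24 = (s - 3)*(s^4 - 2*s^3 - 9*s^2 + 2*s + 8) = (s - 3)*(s + 2)*(s^3 - 4*s^2 - s + 4) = (s - 4)*(s - 3)*(s + 2)*(s^2 - 1) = (s - 4)*(s - 3)*(s + 1)*(s + 2)*(s - 1)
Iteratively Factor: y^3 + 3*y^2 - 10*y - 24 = (y + 2)*(y^2 + y - 12) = (y + 2)*(y + 4)*(y - 3)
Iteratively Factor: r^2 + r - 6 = (r + 3)*(r - 2)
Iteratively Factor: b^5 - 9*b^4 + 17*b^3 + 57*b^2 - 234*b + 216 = (b - 2)*(b^4 - 7*b^3 + 3*b^2 + 63*b - 108) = (b - 4)*(b - 2)*(b^3 - 3*b^2 - 9*b + 27) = (b - 4)*(b - 3)*(b - 2)*(b^2 - 9) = (b - 4)*(b - 3)*(b - 2)*(b + 3)*(b - 3)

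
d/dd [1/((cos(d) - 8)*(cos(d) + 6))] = 2*(cos(d) - 1)*sin(d)/((cos(d) - 8)^2*(cos(d) + 6)^2)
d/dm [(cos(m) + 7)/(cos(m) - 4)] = 11*sin(m)/(cos(m) - 4)^2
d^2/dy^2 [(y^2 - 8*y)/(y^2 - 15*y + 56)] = 14/(y^3 - 21*y^2 + 147*y - 343)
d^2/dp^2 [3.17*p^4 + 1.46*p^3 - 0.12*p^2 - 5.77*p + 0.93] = 38.04*p^2 + 8.76*p - 0.24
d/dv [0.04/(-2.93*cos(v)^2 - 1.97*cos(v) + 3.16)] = -(0.2344*cos(v) + 0.0788)*sin(v)/(2.93*cos(v)^2 + 1.97*cos(v) - 3.16)^2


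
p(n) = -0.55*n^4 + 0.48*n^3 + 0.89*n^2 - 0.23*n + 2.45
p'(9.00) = -1471.37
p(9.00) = -3186.16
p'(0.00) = -0.23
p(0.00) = 2.45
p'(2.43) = -18.97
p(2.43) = -5.14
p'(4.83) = -205.93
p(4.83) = -223.14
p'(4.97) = -225.89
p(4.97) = -253.36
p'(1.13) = 0.45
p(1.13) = 3.12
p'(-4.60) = 236.19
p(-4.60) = -270.64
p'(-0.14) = -0.44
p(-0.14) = 2.50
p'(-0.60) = -0.30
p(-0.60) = 2.73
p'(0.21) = 0.19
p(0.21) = 2.44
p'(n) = -2.2*n^3 + 1.44*n^2 + 1.78*n - 0.23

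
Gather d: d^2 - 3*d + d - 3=d^2 - 2*d - 3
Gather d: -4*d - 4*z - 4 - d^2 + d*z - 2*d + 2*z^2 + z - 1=-d^2 + d*(z - 6) + 2*z^2 - 3*z - 5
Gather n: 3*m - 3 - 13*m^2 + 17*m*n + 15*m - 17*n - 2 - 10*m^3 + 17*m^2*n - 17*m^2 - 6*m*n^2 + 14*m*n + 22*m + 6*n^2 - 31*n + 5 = -10*m^3 - 30*m^2 + 40*m + n^2*(6 - 6*m) + n*(17*m^2 + 31*m - 48)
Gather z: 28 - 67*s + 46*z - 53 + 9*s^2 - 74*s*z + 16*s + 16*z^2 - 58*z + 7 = 9*s^2 - 51*s + 16*z^2 + z*(-74*s - 12) - 18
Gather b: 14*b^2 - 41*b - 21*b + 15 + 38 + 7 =14*b^2 - 62*b + 60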